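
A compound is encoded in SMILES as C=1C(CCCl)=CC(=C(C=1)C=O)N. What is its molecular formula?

C9H10ClNO

Heavy atoms from the SMILES: 9 C, 1 Cl, 1 N, 1 O.
Implicit hydrogens by atom environment:
  3 × C (aromatic): 1 H each → 3
  3 × C (aromatic): no H
  2 × C: 2 H each → 4
  1 × C: 1 H
  1 × Cl: no H
  1 × N: 2 H
  1 × O: no H
  Total hydrogens = 10.
Molecular formula: C9H10ClNO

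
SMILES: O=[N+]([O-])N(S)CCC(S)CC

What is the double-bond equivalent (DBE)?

Molecular formula from the SMILES: C5H12N2O2S2.
DoU = (2C + 2 + N − H − X)/2 = (2·5 + 2 + 2 − 12 − 0)/2 = 2/2 = 1.
(Structurally: 0 ring(s) + 1 π bond(s) = 1.)

1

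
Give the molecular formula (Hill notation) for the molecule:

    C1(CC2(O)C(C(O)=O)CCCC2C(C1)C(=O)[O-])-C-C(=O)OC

Heavy atoms from the SMILES: 15 C, 7 O.
Implicit hydrogens by atom environment:
  6 × C: 2 H each → 12
  4 × C: 1 H each → 4
  4 × C: no H
  4 × O: no H
  2 × O: 1 H each → 2
  1 × C: 3 H
  1 × O (charge -1): no H
  Total hydrogens = 21.
Net charge -1.
Molecular formula: C15H21O7-

C15H21O7-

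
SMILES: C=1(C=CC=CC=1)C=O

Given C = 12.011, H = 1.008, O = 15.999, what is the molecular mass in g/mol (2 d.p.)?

106.12

Molecular formula: C7H6O.
M = 7×12.011 + 6×1.008 + 1×15.999 = 106.12 g/mol.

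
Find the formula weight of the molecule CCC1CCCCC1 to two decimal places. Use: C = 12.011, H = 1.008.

112.22

Molecular formula: C8H16.
M = 8×12.011 + 16×1.008 = 112.22 g/mol.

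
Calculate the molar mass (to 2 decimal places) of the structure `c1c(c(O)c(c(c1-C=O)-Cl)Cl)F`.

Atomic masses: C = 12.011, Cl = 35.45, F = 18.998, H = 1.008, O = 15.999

209.00

Molecular formula: C7H3Cl2FO2.
M = 7×12.011 + 2×35.45 + 1×18.998 + 3×1.008 + 2×15.999 = 209.00 g/mol.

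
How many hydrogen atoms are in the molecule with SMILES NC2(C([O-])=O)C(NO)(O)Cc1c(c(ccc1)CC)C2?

17

Hydrogens are implicit in SMILES; fill each atom to its normal valence:
  3 × C: 2 H each → 6
  3 × C (aromatic): 1 H each → 3
  3 × C (aromatic): no H
  3 × C: no H
  2 × O: 1 H each → 2
  1 × C: 3 H
  1 × N: 2 H
  1 × N: 1 H
  1 × O: no H
  1 × O (charge -1): no H
  Total hydrogens = 17.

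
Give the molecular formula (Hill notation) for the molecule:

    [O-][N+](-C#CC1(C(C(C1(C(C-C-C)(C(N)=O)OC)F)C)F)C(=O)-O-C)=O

C15H20F2N2O6

Heavy atoms from the SMILES: 15 C, 2 F, 2 N, 6 O.
Implicit hydrogens by atom environment:
  7 × C: no H
  5 × O: no H
  4 × C: 3 H each → 12
  2 × C: 2 H each → 4
  2 × C: 1 H each → 2
  2 × F: no H
  1 × N: 2 H
  1 × N (charge +1): no H
  1 × O (charge -1): no H
  Total hydrogens = 20.
Molecular formula: C15H20F2N2O6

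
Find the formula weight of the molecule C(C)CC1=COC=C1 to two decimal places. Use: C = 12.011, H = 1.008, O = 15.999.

110.16

Molecular formula: C7H10O.
M = 7×12.011 + 10×1.008 + 1×15.999 = 110.16 g/mol.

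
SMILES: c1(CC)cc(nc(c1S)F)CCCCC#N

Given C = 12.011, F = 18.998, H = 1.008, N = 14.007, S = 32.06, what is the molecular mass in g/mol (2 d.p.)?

Molecular formula: C12H15FN2S.
M = 12×12.011 + 1×18.998 + 15×1.008 + 2×14.007 + 1×32.06 = 238.32 g/mol.

238.32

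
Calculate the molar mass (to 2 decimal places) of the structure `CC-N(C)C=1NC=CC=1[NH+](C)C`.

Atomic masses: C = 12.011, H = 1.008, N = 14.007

168.26

Molecular formula: C9H18N3+.
M = 9×12.011 + 18×1.008 + 3×14.007 = 168.26 g/mol.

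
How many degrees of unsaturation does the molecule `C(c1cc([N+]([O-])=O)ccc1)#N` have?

7

Molecular formula from the SMILES: C7H4N2O2.
DoU = (2C + 2 + N − H − X)/2 = (2·7 + 2 + 2 − 4 − 0)/2 = 14/2 = 7.
(Structurally: 1 ring(s) + 6 π bond(s) = 7.)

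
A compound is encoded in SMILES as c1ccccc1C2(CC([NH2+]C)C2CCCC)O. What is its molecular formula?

Heavy atoms from the SMILES: 15 C, 1 N, 1 O.
Implicit hydrogens by atom environment:
  5 × C (aromatic): 1 H each → 5
  4 × C: 2 H each → 8
  2 × C: 3 H each → 6
  2 × C: 1 H each → 2
  1 × C: no H
  1 × C (aromatic): no H
  1 × N (charge +1): 2 H
  1 × O: 1 H
  Total hydrogens = 24.
Net charge +1.
Molecular formula: C15H24NO+

C15H24NO+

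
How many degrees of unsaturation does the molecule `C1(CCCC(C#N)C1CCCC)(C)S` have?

3

Molecular formula from the SMILES: C12H21NS.
DoU = (2C + 2 + N − H − X)/2 = (2·12 + 2 + 1 − 21 − 0)/2 = 6/2 = 3.
(Structurally: 1 ring(s) + 2 π bond(s) = 3.)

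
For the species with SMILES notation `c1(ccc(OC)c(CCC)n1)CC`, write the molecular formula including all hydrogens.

C11H17NO

Heavy atoms from the SMILES: 11 C, 1 N, 1 O.
Implicit hydrogens by atom environment:
  3 × C: 3 H each → 9
  3 × C: 2 H each → 6
  3 × C (aromatic): no H
  2 × C (aromatic): 1 H each → 2
  1 × N (aromatic): no H
  1 × O: no H
  Total hydrogens = 17.
Molecular formula: C11H17NO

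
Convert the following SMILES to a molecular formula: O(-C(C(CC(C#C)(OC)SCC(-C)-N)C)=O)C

C12H21NO3S

Heavy atoms from the SMILES: 12 C, 1 N, 3 O, 1 S.
Implicit hydrogens by atom environment:
  4 × C: 3 H each → 12
  3 × C: 1 H each → 3
  3 × C: no H
  3 × O: no H
  2 × C: 2 H each → 4
  1 × N: 2 H
  1 × S: no H
  Total hydrogens = 21.
Molecular formula: C12H21NO3S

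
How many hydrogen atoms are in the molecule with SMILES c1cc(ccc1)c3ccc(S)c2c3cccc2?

12

Hydrogens are implicit in SMILES; fill each atom to its normal valence:
  11 × C (aromatic): 1 H each → 11
  5 × C (aromatic): no H
  1 × S: 1 H
  Total hydrogens = 12.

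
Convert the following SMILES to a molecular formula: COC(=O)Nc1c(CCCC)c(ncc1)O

C11H16N2O3

Heavy atoms from the SMILES: 11 C, 2 N, 3 O.
Implicit hydrogens by atom environment:
  3 × C: 2 H each → 6
  3 × C (aromatic): no H
  2 × C: 3 H each → 6
  2 × C (aromatic): 1 H each → 2
  2 × O: no H
  1 × C: no H
  1 × N: 1 H
  1 × N (aromatic): no H
  1 × O: 1 H
  Total hydrogens = 16.
Molecular formula: C11H16N2O3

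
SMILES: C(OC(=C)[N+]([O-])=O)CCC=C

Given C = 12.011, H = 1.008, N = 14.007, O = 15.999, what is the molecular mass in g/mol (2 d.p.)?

157.17

Molecular formula: C7H11NO3.
M = 7×12.011 + 11×1.008 + 1×14.007 + 3×15.999 = 157.17 g/mol.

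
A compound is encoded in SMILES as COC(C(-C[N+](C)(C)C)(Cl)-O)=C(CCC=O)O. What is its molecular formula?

Heavy atoms from the SMILES: 11 C, 1 Cl, 1 N, 4 O.
Implicit hydrogens by atom environment:
  4 × C: 3 H each → 12
  3 × C: 2 H each → 6
  3 × C: no H
  2 × O: 1 H each → 2
  2 × O: no H
  1 × C: 1 H
  1 × Cl: no H
  1 × N (charge +1): no H
  Total hydrogens = 21.
Net charge +1.
Molecular formula: C11H21ClNO4+

C11H21ClNO4+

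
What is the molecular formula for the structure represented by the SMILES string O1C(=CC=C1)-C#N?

C5H3NO

Heavy atoms from the SMILES: 5 C, 1 N, 1 O.
Implicit hydrogens by atom environment:
  3 × C (aromatic): 1 H each → 3
  1 × C (aromatic): no H
  1 × C: no H
  1 × N: no H
  1 × O (aromatic): no H
  Total hydrogens = 3.
Molecular formula: C5H3NO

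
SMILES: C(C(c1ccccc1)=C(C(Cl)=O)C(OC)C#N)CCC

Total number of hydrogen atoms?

Hydrogens are implicit in SMILES; fill each atom to its normal valence:
  5 × C (aromatic): 1 H each → 5
  4 × C: no H
  3 × C: 2 H each → 6
  2 × C: 3 H each → 6
  2 × O: no H
  1 × C: 1 H
  1 × C (aromatic): no H
  1 × Cl: no H
  1 × N: no H
  Total hydrogens = 18.

18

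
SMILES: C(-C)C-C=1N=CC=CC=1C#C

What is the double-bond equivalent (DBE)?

6

Molecular formula from the SMILES: C10H11N.
DoU = (2C + 2 + N − H − X)/2 = (2·10 + 2 + 1 − 11 − 0)/2 = 12/2 = 6.
(Structurally: 1 ring(s) + 5 π bond(s) = 6.)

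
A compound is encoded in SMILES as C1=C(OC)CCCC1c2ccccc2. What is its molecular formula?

Heavy atoms from the SMILES: 13 C, 1 O.
Implicit hydrogens by atom environment:
  5 × C (aromatic): 1 H each → 5
  3 × C: 2 H each → 6
  2 × C: 1 H each → 2
  1 × C: 3 H
  1 × C: no H
  1 × C (aromatic): no H
  1 × O: no H
  Total hydrogens = 16.
Molecular formula: C13H16O

C13H16O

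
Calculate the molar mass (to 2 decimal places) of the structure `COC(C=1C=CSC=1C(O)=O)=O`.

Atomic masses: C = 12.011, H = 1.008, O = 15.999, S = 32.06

Molecular formula: C7H6O4S.
M = 7×12.011 + 6×1.008 + 4×15.999 + 1×32.06 = 186.18 g/mol.

186.18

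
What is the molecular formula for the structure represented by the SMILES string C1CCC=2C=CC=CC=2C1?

C10H12

Heavy atoms from the SMILES: 10 C.
Implicit hydrogens by atom environment:
  4 × C: 2 H each → 8
  4 × C (aromatic): 1 H each → 4
  2 × C (aromatic): no H
  Total hydrogens = 12.
Molecular formula: C10H12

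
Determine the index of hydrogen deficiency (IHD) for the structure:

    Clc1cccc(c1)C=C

5

Molecular formula from the SMILES: C8H7Cl.
DoU = (2C + 2 + N − H − X)/2 = (2·8 + 2 + 0 − 7 − 1)/2 = 10/2 = 5.
(Structurally: 1 ring(s) + 4 π bond(s) = 5.)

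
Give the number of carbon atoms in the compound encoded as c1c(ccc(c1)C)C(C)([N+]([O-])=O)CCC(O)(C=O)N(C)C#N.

The symbol for carbon appears 15 times in the SMILES. Lowercase c denotes aromatic carbon and counts toward C.

15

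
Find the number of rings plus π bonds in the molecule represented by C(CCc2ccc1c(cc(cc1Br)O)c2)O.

7

Molecular formula from the SMILES: C13H13BrO2.
DoU = (2C + 2 + N − H − X)/2 = (2·13 + 2 + 0 − 13 − 1)/2 = 14/2 = 7.
(Structurally: 2 ring(s) + 5 π bond(s) = 7.)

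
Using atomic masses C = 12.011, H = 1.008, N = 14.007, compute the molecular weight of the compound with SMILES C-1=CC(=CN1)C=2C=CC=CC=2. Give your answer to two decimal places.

Molecular formula: C10H9N.
M = 10×12.011 + 9×1.008 + 1×14.007 = 143.19 g/mol.

143.19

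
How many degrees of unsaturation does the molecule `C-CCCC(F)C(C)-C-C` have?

0

Molecular formula from the SMILES: C9H19F.
DoU = (2C + 2 + N − H − X)/2 = (2·9 + 2 + 0 − 19 − 1)/2 = 0/2 = 0.
(Structurally: 0 ring(s) + 0 π bond(s) = 0.)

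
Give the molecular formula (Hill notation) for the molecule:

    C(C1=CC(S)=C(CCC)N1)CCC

Heavy atoms from the SMILES: 11 C, 1 N, 1 S.
Implicit hydrogens by atom environment:
  5 × C: 2 H each → 10
  3 × C (aromatic): no H
  2 × C: 3 H each → 6
  1 × C (aromatic): 1 H
  1 × N (aromatic): 1 H
  1 × S: 1 H
  Total hydrogens = 19.
Molecular formula: C11H19NS

C11H19NS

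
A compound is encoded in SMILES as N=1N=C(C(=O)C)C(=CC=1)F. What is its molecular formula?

Heavy atoms from the SMILES: 6 C, 1 F, 2 N, 1 O.
Implicit hydrogens by atom environment:
  2 × C (aromatic): 1 H each → 2
  2 × C (aromatic): no H
  2 × N (aromatic): no H
  1 × C: 3 H
  1 × C: no H
  1 × F: no H
  1 × O: no H
  Total hydrogens = 5.
Molecular formula: C6H5FN2O

C6H5FN2O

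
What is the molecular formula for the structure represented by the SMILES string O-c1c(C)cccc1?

C7H8O

Heavy atoms from the SMILES: 7 C, 1 O.
Implicit hydrogens by atom environment:
  4 × C (aromatic): 1 H each → 4
  2 × C (aromatic): no H
  1 × C: 3 H
  1 × O: 1 H
  Total hydrogens = 8.
Molecular formula: C7H8O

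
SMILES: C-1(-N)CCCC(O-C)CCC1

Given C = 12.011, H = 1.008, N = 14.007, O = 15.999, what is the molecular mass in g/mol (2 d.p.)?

157.26

Molecular formula: C9H19NO.
M = 9×12.011 + 19×1.008 + 1×14.007 + 1×15.999 = 157.26 g/mol.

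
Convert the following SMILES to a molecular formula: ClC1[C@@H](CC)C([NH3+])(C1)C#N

Heavy atoms from the SMILES: 7 C, 1 Cl, 2 N.
Implicit hydrogens by atom environment:
  2 × C: 2 H each → 4
  2 × C: 1 H each → 2
  2 × C: no H
  1 × C: 3 H
  1 × Cl: no H
  1 × N (charge +1): 3 H
  1 × N: no H
  Total hydrogens = 12.
Net charge +1.
Molecular formula: C7H12ClN2+

C7H12ClN2+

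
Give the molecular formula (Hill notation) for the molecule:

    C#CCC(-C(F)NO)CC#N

Heavy atoms from the SMILES: 7 C, 1 F, 2 N, 1 O.
Implicit hydrogens by atom environment:
  3 × C: 1 H each → 3
  2 × C: 2 H each → 4
  2 × C: no H
  1 × F: no H
  1 × N: 1 H
  1 × N: no H
  1 × O: 1 H
  Total hydrogens = 9.
Molecular formula: C7H9FN2O

C7H9FN2O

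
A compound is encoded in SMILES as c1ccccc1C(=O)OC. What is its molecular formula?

Heavy atoms from the SMILES: 8 C, 2 O.
Implicit hydrogens by atom environment:
  5 × C (aromatic): 1 H each → 5
  2 × O: no H
  1 × C: 3 H
  1 × C (aromatic): no H
  1 × C: no H
  Total hydrogens = 8.
Molecular formula: C8H8O2

C8H8O2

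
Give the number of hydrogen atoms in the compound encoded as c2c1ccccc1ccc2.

Hydrogens are implicit in SMILES; fill each atom to its normal valence:
  8 × C (aromatic): 1 H each → 8
  2 × C (aromatic): no H
  Total hydrogens = 8.

8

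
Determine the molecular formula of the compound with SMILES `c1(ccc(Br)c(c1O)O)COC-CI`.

Heavy atoms from the SMILES: 1 Br, 9 C, 1 I, 3 O.
Implicit hydrogens by atom environment:
  4 × C (aromatic): no H
  3 × C: 2 H each → 6
  2 × C (aromatic): 1 H each → 2
  2 × O: 1 H each → 2
  1 × Br: no H
  1 × I: no H
  1 × O: no H
  Total hydrogens = 10.
Molecular formula: C9H10BrIO3

C9H10BrIO3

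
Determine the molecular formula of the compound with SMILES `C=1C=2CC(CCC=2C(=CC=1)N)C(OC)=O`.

C12H15NO2

Heavy atoms from the SMILES: 12 C, 1 N, 2 O.
Implicit hydrogens by atom environment:
  3 × C: 2 H each → 6
  3 × C (aromatic): 1 H each → 3
  3 × C (aromatic): no H
  2 × O: no H
  1 × C: 3 H
  1 × C: 1 H
  1 × C: no H
  1 × N: 2 H
  Total hydrogens = 15.
Molecular formula: C12H15NO2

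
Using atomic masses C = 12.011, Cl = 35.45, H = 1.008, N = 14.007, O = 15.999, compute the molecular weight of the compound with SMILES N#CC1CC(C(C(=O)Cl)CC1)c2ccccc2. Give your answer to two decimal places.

Molecular formula: C14H14ClNO.
M = 14×12.011 + 1×35.45 + 14×1.008 + 1×14.007 + 1×15.999 = 247.72 g/mol.

247.72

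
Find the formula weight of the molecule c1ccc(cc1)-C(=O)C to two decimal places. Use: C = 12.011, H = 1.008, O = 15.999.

Molecular formula: C8H8O.
M = 8×12.011 + 8×1.008 + 1×15.999 = 120.15 g/mol.

120.15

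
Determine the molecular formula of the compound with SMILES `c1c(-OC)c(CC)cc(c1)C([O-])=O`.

Heavy atoms from the SMILES: 10 C, 3 O.
Implicit hydrogens by atom environment:
  3 × C (aromatic): 1 H each → 3
  3 × C (aromatic): no H
  2 × C: 3 H each → 6
  2 × O: no H
  1 × C: 2 H
  1 × C: no H
  1 × O (charge -1): no H
  Total hydrogens = 11.
Net charge -1.
Molecular formula: C10H11O3-

C10H11O3-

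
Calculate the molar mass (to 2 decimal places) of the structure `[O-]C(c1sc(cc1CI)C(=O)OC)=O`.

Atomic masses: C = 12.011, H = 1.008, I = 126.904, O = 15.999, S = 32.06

325.10

Molecular formula: C8H6IO4S-.
M = 8×12.011 + 6×1.008 + 1×126.904 + 4×15.999 + 1×32.06 = 325.10 g/mol.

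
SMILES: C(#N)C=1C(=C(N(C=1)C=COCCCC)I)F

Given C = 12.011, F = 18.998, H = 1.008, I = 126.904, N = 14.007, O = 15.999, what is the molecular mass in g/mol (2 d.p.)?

334.13

Molecular formula: C11H12FIN2O.
M = 11×12.011 + 1×18.998 + 12×1.008 + 1×126.904 + 2×14.007 + 1×15.999 = 334.13 g/mol.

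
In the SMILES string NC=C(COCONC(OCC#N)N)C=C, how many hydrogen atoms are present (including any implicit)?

Hydrogens are implicit in SMILES; fill each atom to its normal valence:
  4 × C: 2 H each → 8
  3 × C: 1 H each → 3
  3 × O: no H
  2 × C: no H
  2 × N: 2 H each → 4
  1 × N: 1 H
  1 × N: no H
  Total hydrogens = 16.

16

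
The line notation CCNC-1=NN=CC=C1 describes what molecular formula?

C6H9N3

Heavy atoms from the SMILES: 6 C, 3 N.
Implicit hydrogens by atom environment:
  3 × C (aromatic): 1 H each → 3
  2 × N (aromatic): no H
  1 × C: 3 H
  1 × C: 2 H
  1 × C (aromatic): no H
  1 × N: 1 H
  Total hydrogens = 9.
Molecular formula: C6H9N3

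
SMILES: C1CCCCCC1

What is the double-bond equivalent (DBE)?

Molecular formula from the SMILES: C7H14.
DoU = (2C + 2 + N − H − X)/2 = (2·7 + 2 + 0 − 14 − 0)/2 = 2/2 = 1.
(Structurally: 1 ring(s) + 0 π bond(s) = 1.)

1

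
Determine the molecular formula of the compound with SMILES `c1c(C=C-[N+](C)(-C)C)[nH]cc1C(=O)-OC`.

C11H17N2O2+

Heavy atoms from the SMILES: 11 C, 2 N, 2 O.
Implicit hydrogens by atom environment:
  4 × C: 3 H each → 12
  2 × C (aromatic): 1 H each → 2
  2 × C: 1 H each → 2
  2 × C (aromatic): no H
  2 × O: no H
  1 × C: no H
  1 × N (aromatic): 1 H
  1 × N (charge +1): no H
  Total hydrogens = 17.
Net charge +1.
Molecular formula: C11H17N2O2+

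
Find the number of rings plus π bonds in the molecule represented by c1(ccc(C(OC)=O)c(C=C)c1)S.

Molecular formula from the SMILES: C10H10O2S.
DoU = (2C + 2 + N − H − X)/2 = (2·10 + 2 + 0 − 10 − 0)/2 = 12/2 = 6.
(Structurally: 1 ring(s) + 5 π bond(s) = 6.)

6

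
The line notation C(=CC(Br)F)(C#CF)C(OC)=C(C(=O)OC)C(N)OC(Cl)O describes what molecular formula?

C12H13BrClF2NO5

Heavy atoms from the SMILES: 1 Br, 12 C, 1 Cl, 2 F, 1 N, 5 O.
Implicit hydrogens by atom environment:
  6 × C: no H
  4 × C: 1 H each → 4
  4 × O: no H
  2 × C: 3 H each → 6
  2 × F: no H
  1 × Br: no H
  1 × Cl: no H
  1 × N: 2 H
  1 × O: 1 H
  Total hydrogens = 13.
Molecular formula: C12H13BrClF2NO5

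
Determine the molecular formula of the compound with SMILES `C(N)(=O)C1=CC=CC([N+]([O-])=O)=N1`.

Heavy atoms from the SMILES: 6 C, 3 N, 3 O.
Implicit hydrogens by atom environment:
  3 × C (aromatic): 1 H each → 3
  2 × C (aromatic): no H
  2 × O: no H
  1 × C: no H
  1 × N: 2 H
  1 × N (aromatic): no H
  1 × N (charge +1): no H
  1 × O (charge -1): no H
  Total hydrogens = 5.
Molecular formula: C6H5N3O3

C6H5N3O3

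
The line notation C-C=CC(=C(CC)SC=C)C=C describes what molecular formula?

Heavy atoms from the SMILES: 11 C, 1 S.
Implicit hydrogens by atom environment:
  4 × C: 1 H each → 4
  3 × C: 2 H each → 6
  2 × C: 3 H each → 6
  2 × C: no H
  1 × S: no H
  Total hydrogens = 16.
Molecular formula: C11H16S

C11H16S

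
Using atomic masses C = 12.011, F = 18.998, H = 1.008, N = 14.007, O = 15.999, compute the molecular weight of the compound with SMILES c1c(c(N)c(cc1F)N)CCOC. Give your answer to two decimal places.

184.21

Molecular formula: C9H13FN2O.
M = 9×12.011 + 1×18.998 + 13×1.008 + 2×14.007 + 1×15.999 = 184.21 g/mol.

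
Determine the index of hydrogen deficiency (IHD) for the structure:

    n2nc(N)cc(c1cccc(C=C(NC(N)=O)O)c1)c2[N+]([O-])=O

Molecular formula from the SMILES: C13H12N6O4.
DoU = (2C + 2 + N − H − X)/2 = (2·13 + 2 + 6 − 12 − 0)/2 = 22/2 = 11.
(Structurally: 2 ring(s) + 9 π bond(s) = 11.)

11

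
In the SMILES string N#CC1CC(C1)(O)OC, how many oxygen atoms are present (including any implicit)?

The symbol for oxygen appears 2 times in the SMILES.

2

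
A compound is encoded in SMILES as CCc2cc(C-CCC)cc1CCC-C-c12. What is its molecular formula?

Heavy atoms from the SMILES: 16 C.
Implicit hydrogens by atom environment:
  8 × C: 2 H each → 16
  4 × C (aromatic): no H
  2 × C: 3 H each → 6
  2 × C (aromatic): 1 H each → 2
  Total hydrogens = 24.
Molecular formula: C16H24

C16H24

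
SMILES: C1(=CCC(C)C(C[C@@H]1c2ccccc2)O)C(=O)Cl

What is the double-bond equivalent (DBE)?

Molecular formula from the SMILES: C15H17ClO2.
DoU = (2C + 2 + N − H − X)/2 = (2·15 + 2 + 0 − 17 − 1)/2 = 14/2 = 7.
(Structurally: 2 ring(s) + 5 π bond(s) = 7.)

7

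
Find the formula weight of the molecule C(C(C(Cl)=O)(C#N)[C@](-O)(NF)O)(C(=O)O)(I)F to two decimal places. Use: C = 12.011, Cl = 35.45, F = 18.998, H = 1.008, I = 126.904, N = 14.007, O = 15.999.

384.46

Molecular formula: C6H4ClF2IN2O5.
M = 6×12.011 + 1×35.45 + 2×18.998 + 4×1.008 + 1×126.904 + 2×14.007 + 5×15.999 = 384.46 g/mol.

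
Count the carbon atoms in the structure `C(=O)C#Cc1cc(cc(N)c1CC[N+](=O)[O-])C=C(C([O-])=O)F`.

The symbol for carbon appears 14 times in the SMILES. Lowercase c denotes aromatic carbon and counts toward C.

14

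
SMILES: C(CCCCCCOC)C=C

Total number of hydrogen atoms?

Hydrogens are implicit in SMILES; fill each atom to its normal valence:
  8 × C: 2 H each → 16
  1 × C: 3 H
  1 × C: 1 H
  1 × O: no H
  Total hydrogens = 20.

20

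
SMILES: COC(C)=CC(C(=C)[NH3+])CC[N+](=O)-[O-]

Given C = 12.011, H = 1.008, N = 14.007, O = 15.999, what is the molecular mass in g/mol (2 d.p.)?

Molecular formula: C9H17N2O3+.
M = 9×12.011 + 17×1.008 + 2×14.007 + 3×15.999 = 201.25 g/mol.

201.25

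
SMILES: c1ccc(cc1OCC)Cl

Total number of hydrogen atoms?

9

Hydrogens are implicit in SMILES; fill each atom to its normal valence:
  4 × C (aromatic): 1 H each → 4
  2 × C (aromatic): no H
  1 × C: 3 H
  1 × C: 2 H
  1 × Cl: no H
  1 × O: no H
  Total hydrogens = 9.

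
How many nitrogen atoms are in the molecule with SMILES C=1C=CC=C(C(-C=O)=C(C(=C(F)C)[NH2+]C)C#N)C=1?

2

The symbol for nitrogen appears 2 times in the SMILES.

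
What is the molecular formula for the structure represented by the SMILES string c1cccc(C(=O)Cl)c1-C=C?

Heavy atoms from the SMILES: 9 C, 1 Cl, 1 O.
Implicit hydrogens by atom environment:
  4 × C (aromatic): 1 H each → 4
  2 × C (aromatic): no H
  1 × C: 2 H
  1 × C: 1 H
  1 × C: no H
  1 × Cl: no H
  1 × O: no H
  Total hydrogens = 7.
Molecular formula: C9H7ClO

C9H7ClO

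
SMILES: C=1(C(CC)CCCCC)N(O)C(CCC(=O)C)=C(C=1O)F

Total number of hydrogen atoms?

Hydrogens are implicit in SMILES; fill each atom to its normal valence:
  7 × C: 2 H each → 14
  4 × C (aromatic): no H
  3 × C: 3 H each → 9
  2 × O: 1 H each → 2
  1 × C: 1 H
  1 × C: no H
  1 × F: no H
  1 × N (aromatic): no H
  1 × O: no H
  Total hydrogens = 26.

26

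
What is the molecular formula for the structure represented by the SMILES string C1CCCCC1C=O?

C7H12O

Heavy atoms from the SMILES: 7 C, 1 O.
Implicit hydrogens by atom environment:
  5 × C: 2 H each → 10
  2 × C: 1 H each → 2
  1 × O: no H
  Total hydrogens = 12.
Molecular formula: C7H12O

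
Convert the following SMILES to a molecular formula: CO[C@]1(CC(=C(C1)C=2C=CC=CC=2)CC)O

Heavy atoms from the SMILES: 14 C, 2 O.
Implicit hydrogens by atom environment:
  5 × C (aromatic): 1 H each → 5
  3 × C: 2 H each → 6
  3 × C: no H
  2 × C: 3 H each → 6
  1 × C (aromatic): no H
  1 × O: 1 H
  1 × O: no H
  Total hydrogens = 18.
Molecular formula: C14H18O2

C14H18O2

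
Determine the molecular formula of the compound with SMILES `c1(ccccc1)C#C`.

Heavy atoms from the SMILES: 8 C.
Implicit hydrogens by atom environment:
  5 × C (aromatic): 1 H each → 5
  1 × C: 1 H
  1 × C (aromatic): no H
  1 × C: no H
  Total hydrogens = 6.
Molecular formula: C8H6

C8H6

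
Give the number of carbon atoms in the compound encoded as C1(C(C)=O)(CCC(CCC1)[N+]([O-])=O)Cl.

9

The symbol for carbon appears 9 times in the SMILES. (Cl is a single chlorine, not C + l.)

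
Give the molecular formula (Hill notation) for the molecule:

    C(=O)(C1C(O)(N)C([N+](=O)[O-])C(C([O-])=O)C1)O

C7H9N2O7-

Heavy atoms from the SMILES: 7 C, 2 N, 7 O.
Implicit hydrogens by atom environment:
  3 × C: 1 H each → 3
  3 × C: no H
  3 × O: no H
  2 × O: 1 H each → 2
  2 × O (charge -1): no H
  1 × C: 2 H
  1 × N: 2 H
  1 × N (charge +1): no H
  Total hydrogens = 9.
Net charge -1.
Molecular formula: C7H9N2O7-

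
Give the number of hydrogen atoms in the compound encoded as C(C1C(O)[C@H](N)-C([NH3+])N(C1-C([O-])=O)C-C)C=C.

21

Hydrogens are implicit in SMILES; fill each atom to its normal valence:
  6 × C: 1 H each → 6
  3 × C: 2 H each → 6
  1 × C: 3 H
  1 × C: no H
  1 × N (charge +1): 3 H
  1 × N: 2 H
  1 × N: no H
  1 × O: 1 H
  1 × O: no H
  1 × O (charge -1): no H
  Total hydrogens = 21.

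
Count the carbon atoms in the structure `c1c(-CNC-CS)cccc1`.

9

The symbol for carbon appears 9 times in the SMILES. Lowercase c denotes aromatic carbon and counts toward C.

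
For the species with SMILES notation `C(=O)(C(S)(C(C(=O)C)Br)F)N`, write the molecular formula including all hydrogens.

C5H7BrFNO2S

Heavy atoms from the SMILES: 1 Br, 5 C, 1 F, 1 N, 2 O, 1 S.
Implicit hydrogens by atom environment:
  3 × C: no H
  2 × O: no H
  1 × Br: no H
  1 × C: 3 H
  1 × C: 1 H
  1 × F: no H
  1 × N: 2 H
  1 × S: 1 H
  Total hydrogens = 7.
Molecular formula: C5H7BrFNO2S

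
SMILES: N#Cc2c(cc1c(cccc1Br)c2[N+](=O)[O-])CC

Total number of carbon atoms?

13

The symbol for carbon appears 13 times in the SMILES. Lowercase c denotes aromatic carbon and counts toward C.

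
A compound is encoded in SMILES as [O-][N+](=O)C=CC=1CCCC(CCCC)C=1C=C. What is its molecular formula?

C14H21NO2

Heavy atoms from the SMILES: 14 C, 1 N, 2 O.
Implicit hydrogens by atom environment:
  7 × C: 2 H each → 14
  4 × C: 1 H each → 4
  2 × C: no H
  1 × C: 3 H
  1 × N (charge +1): no H
  1 × O: no H
  1 × O (charge -1): no H
  Total hydrogens = 21.
Molecular formula: C14H21NO2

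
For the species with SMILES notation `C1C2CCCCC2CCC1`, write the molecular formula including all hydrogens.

Heavy atoms from the SMILES: 10 C.
Implicit hydrogens by atom environment:
  8 × C: 2 H each → 16
  2 × C: 1 H each → 2
  Total hydrogens = 18.
Molecular formula: C10H18

C10H18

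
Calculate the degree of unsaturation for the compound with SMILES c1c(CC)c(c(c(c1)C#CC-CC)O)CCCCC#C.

8

Molecular formula from the SMILES: C19H24O.
DoU = (2C + 2 + N − H − X)/2 = (2·19 + 2 + 0 − 24 − 0)/2 = 16/2 = 8.
(Structurally: 1 ring(s) + 7 π bond(s) = 8.)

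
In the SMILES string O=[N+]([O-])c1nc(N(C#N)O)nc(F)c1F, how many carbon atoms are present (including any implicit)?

The symbol for carbon appears 5 times in the SMILES. Lowercase c denotes aromatic carbon and counts toward C.

5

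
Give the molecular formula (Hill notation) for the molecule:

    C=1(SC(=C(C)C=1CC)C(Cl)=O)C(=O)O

Heavy atoms from the SMILES: 9 C, 1 Cl, 3 O, 1 S.
Implicit hydrogens by atom environment:
  4 × C (aromatic): no H
  2 × C: 3 H each → 6
  2 × C: no H
  2 × O: no H
  1 × C: 2 H
  1 × Cl: no H
  1 × O: 1 H
  1 × S (aromatic): no H
  Total hydrogens = 9.
Molecular formula: C9H9ClO3S

C9H9ClO3S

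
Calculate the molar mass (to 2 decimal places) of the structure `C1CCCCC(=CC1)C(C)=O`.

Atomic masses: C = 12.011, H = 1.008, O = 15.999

152.24

Molecular formula: C10H16O.
M = 10×12.011 + 16×1.008 + 1×15.999 = 152.24 g/mol.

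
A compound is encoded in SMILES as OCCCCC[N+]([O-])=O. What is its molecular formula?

Heavy atoms from the SMILES: 5 C, 1 N, 3 O.
Implicit hydrogens by atom environment:
  5 × C: 2 H each → 10
  1 × N (charge +1): no H
  1 × O: 1 H
  1 × O: no H
  1 × O (charge -1): no H
  Total hydrogens = 11.
Molecular formula: C5H11NO3

C5H11NO3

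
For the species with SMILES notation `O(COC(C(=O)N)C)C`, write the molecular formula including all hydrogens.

Heavy atoms from the SMILES: 5 C, 1 N, 3 O.
Implicit hydrogens by atom environment:
  3 × O: no H
  2 × C: 3 H each → 6
  1 × C: 2 H
  1 × C: 1 H
  1 × C: no H
  1 × N: 2 H
  Total hydrogens = 11.
Molecular formula: C5H11NO3

C5H11NO3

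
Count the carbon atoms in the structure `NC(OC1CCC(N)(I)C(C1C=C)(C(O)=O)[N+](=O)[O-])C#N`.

The symbol for carbon appears 11 times in the SMILES.

11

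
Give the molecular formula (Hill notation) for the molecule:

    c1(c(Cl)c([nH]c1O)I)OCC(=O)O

C6H5ClINO4

Heavy atoms from the SMILES: 6 C, 1 Cl, 1 I, 1 N, 4 O.
Implicit hydrogens by atom environment:
  4 × C (aromatic): no H
  2 × O: 1 H each → 2
  2 × O: no H
  1 × C: 2 H
  1 × C: no H
  1 × Cl: no H
  1 × I: no H
  1 × N (aromatic): 1 H
  Total hydrogens = 5.
Molecular formula: C6H5ClINO4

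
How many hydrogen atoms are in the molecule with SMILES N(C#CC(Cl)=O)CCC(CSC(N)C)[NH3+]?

Hydrogens are implicit in SMILES; fill each atom to its normal valence:
  3 × C: 2 H each → 6
  3 × C: no H
  2 × C: 1 H each → 2
  1 × C: 3 H
  1 × Cl: no H
  1 × N (charge +1): 3 H
  1 × N: 2 H
  1 × N: 1 H
  1 × O: no H
  1 × S: no H
  Total hydrogens = 17.

17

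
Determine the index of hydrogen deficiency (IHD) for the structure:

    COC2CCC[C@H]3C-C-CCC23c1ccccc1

6

Molecular formula from the SMILES: C17H24O.
DoU = (2C + 2 + N − H − X)/2 = (2·17 + 2 + 0 − 24 − 0)/2 = 12/2 = 6.
(Structurally: 3 ring(s) + 3 π bond(s) = 6.)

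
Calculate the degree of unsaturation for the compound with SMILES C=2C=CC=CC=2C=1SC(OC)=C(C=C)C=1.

8

Molecular formula from the SMILES: C13H12OS.
DoU = (2C + 2 + N − H − X)/2 = (2·13 + 2 + 0 − 12 − 0)/2 = 16/2 = 8.
(Structurally: 2 ring(s) + 6 π bond(s) = 8.)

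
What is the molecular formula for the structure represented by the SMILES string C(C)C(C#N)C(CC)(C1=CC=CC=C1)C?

C14H19N

Heavy atoms from the SMILES: 14 C, 1 N.
Implicit hydrogens by atom environment:
  5 × C (aromatic): 1 H each → 5
  3 × C: 3 H each → 9
  2 × C: 2 H each → 4
  2 × C: no H
  1 × C: 1 H
  1 × C (aromatic): no H
  1 × N: no H
  Total hydrogens = 19.
Molecular formula: C14H19N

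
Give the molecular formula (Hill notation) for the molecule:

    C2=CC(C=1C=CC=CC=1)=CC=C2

C12H10

Heavy atoms from the SMILES: 12 C.
Implicit hydrogens by atom environment:
  10 × C (aromatic): 1 H each → 10
  2 × C (aromatic): no H
  Total hydrogens = 10.
Molecular formula: C12H10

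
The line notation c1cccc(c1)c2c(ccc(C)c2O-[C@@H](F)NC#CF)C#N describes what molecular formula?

Heavy atoms from the SMILES: 17 C, 2 F, 2 N, 1 O.
Implicit hydrogens by atom environment:
  7 × C (aromatic): 1 H each → 7
  5 × C (aromatic): no H
  3 × C: no H
  2 × F: no H
  1 × C: 3 H
  1 × C: 1 H
  1 × N: 1 H
  1 × N: no H
  1 × O: no H
  Total hydrogens = 12.
Molecular formula: C17H12F2N2O

C17H12F2N2O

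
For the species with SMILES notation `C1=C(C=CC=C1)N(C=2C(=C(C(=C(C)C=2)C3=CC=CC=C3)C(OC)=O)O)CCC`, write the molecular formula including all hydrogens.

Heavy atoms from the SMILES: 24 C, 1 N, 3 O.
Implicit hydrogens by atom environment:
  11 × C (aromatic): 1 H each → 11
  7 × C (aromatic): no H
  3 × C: 3 H each → 9
  2 × C: 2 H each → 4
  2 × O: no H
  1 × C: no H
  1 × N: no H
  1 × O: 1 H
  Total hydrogens = 25.
Molecular formula: C24H25NO3

C24H25NO3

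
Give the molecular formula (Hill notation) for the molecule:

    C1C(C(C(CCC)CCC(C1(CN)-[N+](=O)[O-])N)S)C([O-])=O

Heavy atoms from the SMILES: 13 C, 3 N, 4 O, 1 S.
Implicit hydrogens by atom environment:
  6 × C: 2 H each → 12
  4 × C: 1 H each → 4
  2 × C: no H
  2 × N: 2 H each → 4
  2 × O: no H
  2 × O (charge -1): no H
  1 × C: 3 H
  1 × N (charge +1): no H
  1 × S: 1 H
  Total hydrogens = 24.
Net charge -1.
Molecular formula: C13H24N3O4S-

C13H24N3O4S-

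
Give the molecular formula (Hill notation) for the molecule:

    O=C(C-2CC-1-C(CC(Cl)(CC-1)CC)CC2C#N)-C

C15H22ClNO

Heavy atoms from the SMILES: 15 C, 1 Cl, 1 N, 1 O.
Implicit hydrogens by atom environment:
  6 × C: 2 H each → 12
  4 × C: 1 H each → 4
  3 × C: no H
  2 × C: 3 H each → 6
  1 × Cl: no H
  1 × N: no H
  1 × O: no H
  Total hydrogens = 22.
Molecular formula: C15H22ClNO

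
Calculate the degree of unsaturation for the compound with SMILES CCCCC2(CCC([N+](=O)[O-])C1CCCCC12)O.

3

Molecular formula from the SMILES: C14H25NO3.
DoU = (2C + 2 + N − H − X)/2 = (2·14 + 2 + 1 − 25 − 0)/2 = 6/2 = 3.
(Structurally: 2 ring(s) + 1 π bond(s) = 3.)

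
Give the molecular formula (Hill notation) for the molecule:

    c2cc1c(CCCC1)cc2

C10H12

Heavy atoms from the SMILES: 10 C.
Implicit hydrogens by atom environment:
  4 × C: 2 H each → 8
  4 × C (aromatic): 1 H each → 4
  2 × C (aromatic): no H
  Total hydrogens = 12.
Molecular formula: C10H12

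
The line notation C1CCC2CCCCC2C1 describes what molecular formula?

C10H18

Heavy atoms from the SMILES: 10 C.
Implicit hydrogens by atom environment:
  8 × C: 2 H each → 16
  2 × C: 1 H each → 2
  Total hydrogens = 18.
Molecular formula: C10H18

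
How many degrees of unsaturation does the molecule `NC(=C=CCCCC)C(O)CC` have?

2

Molecular formula from the SMILES: C10H19NO.
DoU = (2C + 2 + N − H − X)/2 = (2·10 + 2 + 1 − 19 − 0)/2 = 4/2 = 2.
(Structurally: 0 ring(s) + 2 π bond(s) = 2.)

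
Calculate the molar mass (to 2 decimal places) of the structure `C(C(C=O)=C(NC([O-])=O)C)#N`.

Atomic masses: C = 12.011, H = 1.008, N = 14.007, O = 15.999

Molecular formula: C6H5N2O3-.
M = 6×12.011 + 5×1.008 + 2×14.007 + 3×15.999 = 153.12 g/mol.

153.12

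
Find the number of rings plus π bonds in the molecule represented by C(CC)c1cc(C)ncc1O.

Molecular formula from the SMILES: C9H13NO.
DoU = (2C + 2 + N − H − X)/2 = (2·9 + 2 + 1 − 13 − 0)/2 = 8/2 = 4.
(Structurally: 1 ring(s) + 3 π bond(s) = 4.)

4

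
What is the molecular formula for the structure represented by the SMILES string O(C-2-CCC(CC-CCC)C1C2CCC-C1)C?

Heavy atoms from the SMILES: 16 C, 1 O.
Implicit hydrogens by atom environment:
  10 × C: 2 H each → 20
  4 × C: 1 H each → 4
  2 × C: 3 H each → 6
  1 × O: no H
  Total hydrogens = 30.
Molecular formula: C16H30O

C16H30O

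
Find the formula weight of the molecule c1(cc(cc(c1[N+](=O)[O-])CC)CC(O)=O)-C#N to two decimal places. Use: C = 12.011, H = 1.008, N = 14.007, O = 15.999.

234.21

Molecular formula: C11H10N2O4.
M = 11×12.011 + 10×1.008 + 2×14.007 + 4×15.999 = 234.21 g/mol.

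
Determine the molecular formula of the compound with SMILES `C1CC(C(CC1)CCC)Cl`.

Heavy atoms from the SMILES: 9 C, 1 Cl.
Implicit hydrogens by atom environment:
  6 × C: 2 H each → 12
  2 × C: 1 H each → 2
  1 × C: 3 H
  1 × Cl: no H
  Total hydrogens = 17.
Molecular formula: C9H17Cl

C9H17Cl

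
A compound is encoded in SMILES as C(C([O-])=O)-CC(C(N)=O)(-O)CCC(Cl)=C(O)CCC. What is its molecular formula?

C12H19ClNO5-

Heavy atoms from the SMILES: 12 C, 1 Cl, 1 N, 5 O.
Implicit hydrogens by atom environment:
  6 × C: 2 H each → 12
  5 × C: no H
  2 × O: 1 H each → 2
  2 × O: no H
  1 × C: 3 H
  1 × Cl: no H
  1 × N: 2 H
  1 × O (charge -1): no H
  Total hydrogens = 19.
Net charge -1.
Molecular formula: C12H19ClNO5-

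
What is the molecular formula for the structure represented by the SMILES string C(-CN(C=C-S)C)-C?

Heavy atoms from the SMILES: 6 C, 1 N, 1 S.
Implicit hydrogens by atom environment:
  2 × C: 3 H each → 6
  2 × C: 2 H each → 4
  2 × C: 1 H each → 2
  1 × N: no H
  1 × S: 1 H
  Total hydrogens = 13.
Molecular formula: C6H13NS

C6H13NS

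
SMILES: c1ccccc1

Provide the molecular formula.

Heavy atoms from the SMILES: 6 C.
Implicit hydrogens by atom environment:
  6 × C (aromatic): 1 H each → 6
  Total hydrogens = 6.
Molecular formula: C6H6

C6H6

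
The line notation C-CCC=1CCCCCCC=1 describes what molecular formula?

C11H20

Heavy atoms from the SMILES: 11 C.
Implicit hydrogens by atom environment:
  8 × C: 2 H each → 16
  1 × C: 3 H
  1 × C: 1 H
  1 × C: no H
  Total hydrogens = 20.
Molecular formula: C11H20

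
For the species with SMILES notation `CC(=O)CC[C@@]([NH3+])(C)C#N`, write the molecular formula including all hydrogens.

Heavy atoms from the SMILES: 7 C, 2 N, 1 O.
Implicit hydrogens by atom environment:
  3 × C: no H
  2 × C: 3 H each → 6
  2 × C: 2 H each → 4
  1 × N (charge +1): 3 H
  1 × N: no H
  1 × O: no H
  Total hydrogens = 13.
Net charge +1.
Molecular formula: C7H13N2O+

C7H13N2O+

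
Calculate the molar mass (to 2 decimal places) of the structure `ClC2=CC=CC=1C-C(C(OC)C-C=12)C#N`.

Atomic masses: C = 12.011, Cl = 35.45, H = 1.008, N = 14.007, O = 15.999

Molecular formula: C12H12ClNO.
M = 12×12.011 + 1×35.45 + 12×1.008 + 1×14.007 + 1×15.999 = 221.68 g/mol.

221.68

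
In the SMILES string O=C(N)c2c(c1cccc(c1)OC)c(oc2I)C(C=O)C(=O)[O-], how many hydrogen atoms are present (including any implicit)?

11

Hydrogens are implicit in SMILES; fill each atom to its normal valence:
  6 × C (aromatic): no H
  4 × C (aromatic): 1 H each → 4
  4 × O: no H
  2 × C: 1 H each → 2
  2 × C: no H
  1 × C: 3 H
  1 × I: no H
  1 × N: 2 H
  1 × O (aromatic): no H
  1 × O (charge -1): no H
  Total hydrogens = 11.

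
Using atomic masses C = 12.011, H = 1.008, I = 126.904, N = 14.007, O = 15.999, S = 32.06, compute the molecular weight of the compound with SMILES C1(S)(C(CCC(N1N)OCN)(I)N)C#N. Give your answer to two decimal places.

343.19

Molecular formula: C7H14IN5OS.
M = 7×12.011 + 14×1.008 + 1×126.904 + 5×14.007 + 1×15.999 + 1×32.06 = 343.19 g/mol.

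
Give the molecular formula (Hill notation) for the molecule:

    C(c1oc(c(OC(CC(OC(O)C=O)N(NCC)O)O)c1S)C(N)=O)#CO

Heavy atoms from the SMILES: 14 C, 3 N, 9 O, 1 S.
Implicit hydrogens by atom environment:
  4 × C: 1 H each → 4
  4 × C (aromatic): no H
  4 × O: 1 H each → 4
  4 × O: no H
  3 × C: no H
  2 × C: 2 H each → 4
  1 × C: 3 H
  1 × N: 2 H
  1 × N: 1 H
  1 × N: no H
  1 × O (aromatic): no H
  1 × S: 1 H
  Total hydrogens = 19.
Molecular formula: C14H19N3O9S

C14H19N3O9S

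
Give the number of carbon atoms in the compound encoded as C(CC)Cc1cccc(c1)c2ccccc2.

16

The symbol for carbon appears 16 times in the SMILES. Lowercase c denotes aromatic carbon and counts toward C.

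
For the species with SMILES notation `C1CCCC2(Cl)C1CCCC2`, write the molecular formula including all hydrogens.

C10H17Cl

Heavy atoms from the SMILES: 10 C, 1 Cl.
Implicit hydrogens by atom environment:
  8 × C: 2 H each → 16
  1 × C: 1 H
  1 × C: no H
  1 × Cl: no H
  Total hydrogens = 17.
Molecular formula: C10H17Cl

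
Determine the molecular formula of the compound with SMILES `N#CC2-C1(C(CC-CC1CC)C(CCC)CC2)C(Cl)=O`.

Heavy atoms from the SMILES: 17 C, 1 Cl, 1 N, 1 O.
Implicit hydrogens by atom environment:
  8 × C: 2 H each → 16
  4 × C: 1 H each → 4
  3 × C: no H
  2 × C: 3 H each → 6
  1 × Cl: no H
  1 × N: no H
  1 × O: no H
  Total hydrogens = 26.
Molecular formula: C17H26ClNO

C17H26ClNO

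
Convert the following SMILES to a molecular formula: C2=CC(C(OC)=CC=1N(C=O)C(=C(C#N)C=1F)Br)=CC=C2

C15H10BrFN2O2

Heavy atoms from the SMILES: 1 Br, 15 C, 1 F, 2 N, 2 O.
Implicit hydrogens by atom environment:
  5 × C (aromatic): 1 H each → 5
  5 × C (aromatic): no H
  2 × C: 1 H each → 2
  2 × C: no H
  2 × O: no H
  1 × Br: no H
  1 × C: 3 H
  1 × F: no H
  1 × N (aromatic): no H
  1 × N: no H
  Total hydrogens = 10.
Molecular formula: C15H10BrFN2O2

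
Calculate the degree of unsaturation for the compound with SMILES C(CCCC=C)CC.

Molecular formula from the SMILES: C8H16.
DoU = (2C + 2 + N − H − X)/2 = (2·8 + 2 + 0 − 16 − 0)/2 = 2/2 = 1.
(Structurally: 0 ring(s) + 1 π bond(s) = 1.)

1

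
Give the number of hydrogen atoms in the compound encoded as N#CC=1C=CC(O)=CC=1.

5

Hydrogens are implicit in SMILES; fill each atom to its normal valence:
  4 × C (aromatic): 1 H each → 4
  2 × C (aromatic): no H
  1 × C: no H
  1 × N: no H
  1 × O: 1 H
  Total hydrogens = 5.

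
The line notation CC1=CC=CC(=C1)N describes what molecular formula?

Heavy atoms from the SMILES: 7 C, 1 N.
Implicit hydrogens by atom environment:
  4 × C (aromatic): 1 H each → 4
  2 × C (aromatic): no H
  1 × C: 3 H
  1 × N: 2 H
  Total hydrogens = 9.
Molecular formula: C7H9N

C7H9N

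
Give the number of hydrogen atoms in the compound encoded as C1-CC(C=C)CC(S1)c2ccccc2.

Hydrogens are implicit in SMILES; fill each atom to its normal valence:
  5 × C (aromatic): 1 H each → 5
  4 × C: 2 H each → 8
  3 × C: 1 H each → 3
  1 × C (aromatic): no H
  1 × S: no H
  Total hydrogens = 16.

16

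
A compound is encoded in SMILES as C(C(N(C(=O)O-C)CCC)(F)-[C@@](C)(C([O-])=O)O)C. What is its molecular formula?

Heavy atoms from the SMILES: 11 C, 1 F, 1 N, 5 O.
Implicit hydrogens by atom environment:
  4 × C: 3 H each → 12
  4 × C: no H
  3 × C: 2 H each → 6
  3 × O: no H
  1 × F: no H
  1 × N: no H
  1 × O: 1 H
  1 × O (charge -1): no H
  Total hydrogens = 19.
Net charge -1.
Molecular formula: C11H19FNO5-

C11H19FNO5-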